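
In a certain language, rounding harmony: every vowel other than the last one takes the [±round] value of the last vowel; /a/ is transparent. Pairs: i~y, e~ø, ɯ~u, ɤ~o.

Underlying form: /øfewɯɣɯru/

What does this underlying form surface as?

[øføwuɣuru]

/e/ harmonizes with /u/ ([+round]) → [ø]
/ɯ/ harmonizes with /u/ ([+round]) → [u]
/ɯ/ harmonizes with /u/ ([+round]) → [u]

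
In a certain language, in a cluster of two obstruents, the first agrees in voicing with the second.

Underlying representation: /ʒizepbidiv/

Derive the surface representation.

[ʒizebbidiv]

/p/ before /b/ (voiced) → [b]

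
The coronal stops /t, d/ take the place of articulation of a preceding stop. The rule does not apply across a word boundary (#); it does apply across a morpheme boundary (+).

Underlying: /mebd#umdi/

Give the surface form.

[mebb#umdi]

/d/ after /b/ (labial) → [b]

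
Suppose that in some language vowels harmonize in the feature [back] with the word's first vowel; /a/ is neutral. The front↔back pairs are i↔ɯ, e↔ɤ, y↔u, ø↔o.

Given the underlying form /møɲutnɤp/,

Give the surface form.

/u/ harmonizes with /ø/ ([-back]) → [y]
/ɤ/ harmonizes with /ø/ ([-back]) → [e]

[møɲytnep]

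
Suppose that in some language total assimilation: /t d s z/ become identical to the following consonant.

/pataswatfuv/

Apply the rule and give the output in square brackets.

/s/ before /w/ → [w] (total assimilation)
/t/ before /f/ → [f] (total assimilation)

[patawwaffuv]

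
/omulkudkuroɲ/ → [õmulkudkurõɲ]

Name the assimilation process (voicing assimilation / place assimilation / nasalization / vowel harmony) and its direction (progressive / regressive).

/o/→[õ] /o/→[õ].
Each target copies a feature from the following segment, so the direction is regressive.

nasalization, regressive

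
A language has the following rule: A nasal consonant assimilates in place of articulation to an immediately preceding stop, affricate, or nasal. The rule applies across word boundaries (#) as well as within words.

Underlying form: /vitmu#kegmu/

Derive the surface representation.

[vitnu#kegŋu]

/m/ after /t/ (alveolar) → [n]
/m/ after /g/ (velar) → [ŋ]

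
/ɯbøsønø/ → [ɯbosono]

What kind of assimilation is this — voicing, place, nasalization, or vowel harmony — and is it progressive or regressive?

/ø/→[o] /ø/→[o] /ø/→[o].
Vowels agree with the first vowel, so the harmony is progressive.

vowel harmony, progressive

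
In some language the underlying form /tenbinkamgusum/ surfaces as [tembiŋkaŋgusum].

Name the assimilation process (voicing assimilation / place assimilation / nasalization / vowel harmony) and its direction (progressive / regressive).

/n/→[m] /n/→[ŋ] /m/→[ŋ].
Each target copies a feature from the following segment, so the direction is regressive.

place assimilation, regressive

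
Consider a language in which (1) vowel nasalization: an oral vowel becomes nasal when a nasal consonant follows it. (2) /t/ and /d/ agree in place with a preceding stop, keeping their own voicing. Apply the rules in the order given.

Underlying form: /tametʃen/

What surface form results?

Rule 1: /a/ before nasal /m/ → [ã]
Rule 1: /e/ before nasal /n/ → [ẽ]
After rule 1: tãmetʃẽn
Rule 2: no segment meets the rule's conditions; no change.

[tãmetʃẽn]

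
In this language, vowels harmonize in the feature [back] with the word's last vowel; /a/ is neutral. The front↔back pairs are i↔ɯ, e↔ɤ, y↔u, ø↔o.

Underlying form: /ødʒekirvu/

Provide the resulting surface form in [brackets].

[odʒɤkɯrvu]

/ø/ harmonizes with /u/ ([+back]) → [o]
/e/ harmonizes with /u/ ([+back]) → [ɤ]
/i/ harmonizes with /u/ ([+back]) → [ɯ]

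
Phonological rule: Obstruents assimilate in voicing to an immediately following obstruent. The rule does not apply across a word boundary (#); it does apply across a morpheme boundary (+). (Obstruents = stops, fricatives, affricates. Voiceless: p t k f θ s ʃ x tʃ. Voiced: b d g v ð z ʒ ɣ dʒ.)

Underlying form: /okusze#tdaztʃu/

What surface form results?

[okuzze#ddastʃu]

/s/ before /z/ (voiced) → [z]
/t/ before /d/ (voiced) → [d]
/z/ before /tʃ/ (voiceless) → [s]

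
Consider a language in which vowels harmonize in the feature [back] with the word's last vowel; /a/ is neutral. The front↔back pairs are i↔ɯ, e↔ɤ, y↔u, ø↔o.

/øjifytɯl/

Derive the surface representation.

/ø/ harmonizes with /ɯ/ ([+back]) → [o]
/i/ harmonizes with /ɯ/ ([+back]) → [ɯ]
/y/ harmonizes with /ɯ/ ([+back]) → [u]

[ojɯfutɯl]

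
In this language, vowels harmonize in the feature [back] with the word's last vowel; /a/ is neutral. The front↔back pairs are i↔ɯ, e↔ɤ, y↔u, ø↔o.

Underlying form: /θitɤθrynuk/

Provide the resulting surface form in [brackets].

[θɯtɤθrunuk]

/i/ harmonizes with /u/ ([+back]) → [ɯ]
/y/ harmonizes with /u/ ([+back]) → [u]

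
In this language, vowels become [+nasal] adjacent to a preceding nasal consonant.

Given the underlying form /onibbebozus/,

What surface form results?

[onĩbbebozus]

/i/ after nasal /n/ → [ĩ]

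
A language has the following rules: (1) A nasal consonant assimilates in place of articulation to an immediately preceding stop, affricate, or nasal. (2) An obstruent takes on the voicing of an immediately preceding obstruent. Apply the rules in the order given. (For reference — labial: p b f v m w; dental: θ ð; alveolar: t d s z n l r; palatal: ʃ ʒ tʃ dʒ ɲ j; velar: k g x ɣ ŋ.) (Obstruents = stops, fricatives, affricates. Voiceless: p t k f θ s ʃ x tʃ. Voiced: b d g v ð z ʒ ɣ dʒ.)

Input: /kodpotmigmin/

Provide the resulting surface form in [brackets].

Rule 1: /m/ after /t/ (alveolar) → [n]
Rule 1: /m/ after /g/ (velar) → [ŋ]
After rule 1: kodpotnigŋin
Rule 2: /p/ after /d/ (voiced) → [b]

[kodbotnigŋin]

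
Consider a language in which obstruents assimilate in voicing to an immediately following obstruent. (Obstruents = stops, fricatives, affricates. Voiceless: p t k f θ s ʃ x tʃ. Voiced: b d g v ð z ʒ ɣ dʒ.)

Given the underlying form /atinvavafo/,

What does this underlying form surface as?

no segment meets the rule's conditions; no change.

[atinvavafo]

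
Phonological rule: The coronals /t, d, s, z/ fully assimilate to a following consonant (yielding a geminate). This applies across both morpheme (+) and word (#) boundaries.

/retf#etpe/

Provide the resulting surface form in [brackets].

[reff#eppe]

/t/ before /f/ → [f] (total assimilation)
/t/ before /p/ → [p] (total assimilation)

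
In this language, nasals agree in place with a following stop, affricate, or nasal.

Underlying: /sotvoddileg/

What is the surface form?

no segment meets the rule's conditions; no change.

[sotvoddileg]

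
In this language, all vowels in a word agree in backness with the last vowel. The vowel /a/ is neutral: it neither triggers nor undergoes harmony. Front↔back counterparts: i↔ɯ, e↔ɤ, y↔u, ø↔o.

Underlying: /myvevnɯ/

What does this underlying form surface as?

/y/ harmonizes with /ɯ/ ([+back]) → [u]
/e/ harmonizes with /ɯ/ ([+back]) → [ɤ]

[muvɤvnɯ]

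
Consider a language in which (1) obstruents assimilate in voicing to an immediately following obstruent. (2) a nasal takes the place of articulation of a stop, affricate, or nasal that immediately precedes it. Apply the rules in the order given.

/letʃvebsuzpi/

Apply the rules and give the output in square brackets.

Rule 1: /tʃ/ before /v/ (voiced) → [dʒ]
Rule 1: /b/ before /s/ (voiceless) → [p]
Rule 1: /z/ before /p/ (voiceless) → [s]
After rule 1: ledʒvepsuspi
Rule 2: no segment meets the rule's conditions; no change.

[ledʒvepsuspi]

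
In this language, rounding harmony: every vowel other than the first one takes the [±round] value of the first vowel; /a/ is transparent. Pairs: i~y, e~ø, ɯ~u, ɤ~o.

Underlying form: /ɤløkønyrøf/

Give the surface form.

[ɤlekeniref]

/ø/ harmonizes with /ɤ/ ([-round]) → [e]
/ø/ harmonizes with /ɤ/ ([-round]) → [e]
/y/ harmonizes with /ɤ/ ([-round]) → [i]
/ø/ harmonizes with /ɤ/ ([-round]) → [e]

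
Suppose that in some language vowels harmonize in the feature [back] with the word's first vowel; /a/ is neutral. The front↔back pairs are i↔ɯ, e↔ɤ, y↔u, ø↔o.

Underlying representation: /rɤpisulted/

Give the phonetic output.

/i/ harmonizes with /ɤ/ ([+back]) → [ɯ]
/e/ harmonizes with /ɤ/ ([+back]) → [ɤ]

[rɤpɯsultɤd]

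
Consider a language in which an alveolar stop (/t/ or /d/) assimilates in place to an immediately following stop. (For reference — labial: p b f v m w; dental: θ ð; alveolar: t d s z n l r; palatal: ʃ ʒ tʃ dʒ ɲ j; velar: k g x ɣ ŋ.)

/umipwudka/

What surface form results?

/d/ before /k/ (velar) → [g]

[umipwugka]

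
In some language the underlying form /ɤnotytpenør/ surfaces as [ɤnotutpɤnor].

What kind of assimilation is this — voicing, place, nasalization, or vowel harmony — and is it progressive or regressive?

/y/→[u] /e/→[ɤ] /ø/→[o].
Vowels agree with the first vowel, so the harmony is progressive.

vowel harmony, progressive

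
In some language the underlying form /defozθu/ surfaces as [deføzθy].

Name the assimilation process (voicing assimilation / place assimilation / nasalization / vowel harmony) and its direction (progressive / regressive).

/o/→[ø] /u/→[y].
Vowels agree with the first vowel, so the harmony is progressive.

vowel harmony, progressive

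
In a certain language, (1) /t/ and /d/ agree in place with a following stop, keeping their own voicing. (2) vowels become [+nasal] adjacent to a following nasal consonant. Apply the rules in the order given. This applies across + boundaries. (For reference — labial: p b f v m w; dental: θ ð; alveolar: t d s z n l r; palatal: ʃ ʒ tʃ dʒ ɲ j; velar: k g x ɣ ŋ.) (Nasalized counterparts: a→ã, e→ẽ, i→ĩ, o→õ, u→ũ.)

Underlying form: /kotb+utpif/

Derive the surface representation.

Rule 1: /t/ before /b/ (labial) → [p]
Rule 1: /t/ before /p/ (labial) → [p]
After rule 1: kopb+uppif
Rule 2: no segment meets the rule's conditions; no change.

[kopb+uppif]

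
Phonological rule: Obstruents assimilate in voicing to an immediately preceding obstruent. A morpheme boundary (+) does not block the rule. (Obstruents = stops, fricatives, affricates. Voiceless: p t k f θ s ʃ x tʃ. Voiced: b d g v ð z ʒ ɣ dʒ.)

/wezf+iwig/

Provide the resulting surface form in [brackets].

/f/ after /z/ (voiced) → [v]

[wezv+iwig]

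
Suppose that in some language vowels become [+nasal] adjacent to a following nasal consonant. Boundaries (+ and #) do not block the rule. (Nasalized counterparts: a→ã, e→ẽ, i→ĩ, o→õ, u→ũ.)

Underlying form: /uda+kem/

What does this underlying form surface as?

/e/ before nasal /m/ → [ẽ]

[uda+kẽm]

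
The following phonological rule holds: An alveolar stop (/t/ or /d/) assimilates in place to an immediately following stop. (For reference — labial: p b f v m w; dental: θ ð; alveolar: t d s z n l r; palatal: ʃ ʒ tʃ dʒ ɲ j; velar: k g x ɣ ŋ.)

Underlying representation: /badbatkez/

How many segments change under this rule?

/d/ before /b/ (labial) → [b]
/t/ before /k/ (velar) → [k]
2 segments change.

2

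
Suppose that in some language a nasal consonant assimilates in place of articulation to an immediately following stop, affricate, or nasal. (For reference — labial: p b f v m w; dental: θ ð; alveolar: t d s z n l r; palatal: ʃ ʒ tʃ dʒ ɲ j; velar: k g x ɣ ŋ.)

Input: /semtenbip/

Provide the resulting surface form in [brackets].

[sentembip]

/m/ before /t/ (alveolar) → [n]
/n/ before /b/ (labial) → [m]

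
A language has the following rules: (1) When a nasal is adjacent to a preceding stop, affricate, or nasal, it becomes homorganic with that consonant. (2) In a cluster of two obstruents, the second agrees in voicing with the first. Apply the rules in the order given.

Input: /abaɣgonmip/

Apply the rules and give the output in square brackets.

[abaɣgonnip]

Rule 1: /m/ after /n/ (alveolar) → [n]
After rule 1: abaɣgonnip
Rule 2: no segment meets the rule's conditions; no change.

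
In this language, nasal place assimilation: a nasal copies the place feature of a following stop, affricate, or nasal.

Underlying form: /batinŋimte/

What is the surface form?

[batiŋŋinte]

/n/ before /ŋ/ (velar) → [ŋ]
/m/ before /t/ (alveolar) → [n]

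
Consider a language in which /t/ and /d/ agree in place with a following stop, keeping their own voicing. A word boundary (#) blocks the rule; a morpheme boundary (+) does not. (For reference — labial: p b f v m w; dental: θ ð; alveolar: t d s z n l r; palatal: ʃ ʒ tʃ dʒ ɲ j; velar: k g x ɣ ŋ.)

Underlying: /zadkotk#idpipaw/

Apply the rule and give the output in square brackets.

[zagkokk#ibpipaw]

/d/ before /k/ (velar) → [g]
/t/ before /k/ (velar) → [k]
/d/ before /p/ (labial) → [b]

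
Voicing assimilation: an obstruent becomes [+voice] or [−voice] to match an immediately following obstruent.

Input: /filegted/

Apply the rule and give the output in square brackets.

/g/ before /t/ (voiceless) → [k]

[filekted]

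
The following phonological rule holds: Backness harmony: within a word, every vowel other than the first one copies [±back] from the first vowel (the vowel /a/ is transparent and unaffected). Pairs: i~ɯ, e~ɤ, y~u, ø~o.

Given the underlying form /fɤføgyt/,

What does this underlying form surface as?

[fɤfogut]

/ø/ harmonizes with /ɤ/ ([+back]) → [o]
/y/ harmonizes with /ɤ/ ([+back]) → [u]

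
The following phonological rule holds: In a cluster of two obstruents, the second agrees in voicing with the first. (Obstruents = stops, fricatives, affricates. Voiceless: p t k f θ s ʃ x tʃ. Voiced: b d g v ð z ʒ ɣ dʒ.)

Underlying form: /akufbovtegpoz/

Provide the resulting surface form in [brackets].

[akufpovdegboz]

/b/ after /f/ (voiceless) → [p]
/t/ after /v/ (voiced) → [d]
/p/ after /g/ (voiced) → [b]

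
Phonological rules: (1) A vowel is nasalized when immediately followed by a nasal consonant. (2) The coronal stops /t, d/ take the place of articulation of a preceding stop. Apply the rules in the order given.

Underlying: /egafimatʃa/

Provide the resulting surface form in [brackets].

Rule 1: /i/ before nasal /m/ → [ĩ]
After rule 1: egafĩmatʃa
Rule 2: no segment meets the rule's conditions; no change.

[egafĩmatʃa]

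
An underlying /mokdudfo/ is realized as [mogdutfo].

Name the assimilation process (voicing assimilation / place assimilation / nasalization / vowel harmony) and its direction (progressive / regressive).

voicing assimilation, regressive

/k/→[g] /d/→[t].
Each target copies a feature from the following segment, so the direction is regressive.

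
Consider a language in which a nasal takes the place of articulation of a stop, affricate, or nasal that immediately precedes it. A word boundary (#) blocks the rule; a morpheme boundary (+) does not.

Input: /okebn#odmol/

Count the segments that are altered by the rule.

/n/ after /b/ (labial) → [m]
/m/ after /d/ (alveolar) → [n]
2 segments change.

2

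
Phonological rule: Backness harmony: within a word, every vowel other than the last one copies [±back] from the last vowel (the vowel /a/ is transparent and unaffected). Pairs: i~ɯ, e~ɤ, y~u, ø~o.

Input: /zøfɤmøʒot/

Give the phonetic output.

[zofɤmoʒot]

/ø/ harmonizes with /o/ ([+back]) → [o]
/ø/ harmonizes with /o/ ([+back]) → [o]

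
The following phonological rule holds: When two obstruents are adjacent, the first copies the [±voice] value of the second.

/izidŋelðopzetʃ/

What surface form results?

[izidŋelðobzetʃ]

/p/ before /z/ (voiced) → [b]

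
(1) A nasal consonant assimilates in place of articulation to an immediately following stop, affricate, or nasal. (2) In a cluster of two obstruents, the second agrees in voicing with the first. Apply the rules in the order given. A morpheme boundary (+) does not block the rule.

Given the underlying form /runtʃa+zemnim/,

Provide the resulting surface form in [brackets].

[ruɲtʃa+zennim]

Rule 1: /n/ before /tʃ/ (palatal) → [ɲ]
Rule 1: /m/ before /n/ (alveolar) → [n]
After rule 1: ruɲtʃa+zennim
Rule 2: no segment meets the rule's conditions; no change.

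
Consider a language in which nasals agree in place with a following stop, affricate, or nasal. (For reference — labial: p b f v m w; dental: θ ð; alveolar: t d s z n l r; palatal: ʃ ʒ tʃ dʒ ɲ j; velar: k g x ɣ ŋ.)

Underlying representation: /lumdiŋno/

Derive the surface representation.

[lundinno]

/m/ before /d/ (alveolar) → [n]
/ŋ/ before /n/ (alveolar) → [n]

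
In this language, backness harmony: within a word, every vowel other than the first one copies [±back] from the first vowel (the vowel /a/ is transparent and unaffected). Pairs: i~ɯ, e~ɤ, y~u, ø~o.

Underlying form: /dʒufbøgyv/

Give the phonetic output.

/ø/ harmonizes with /u/ ([+back]) → [o]
/y/ harmonizes with /u/ ([+back]) → [u]

[dʒufboguv]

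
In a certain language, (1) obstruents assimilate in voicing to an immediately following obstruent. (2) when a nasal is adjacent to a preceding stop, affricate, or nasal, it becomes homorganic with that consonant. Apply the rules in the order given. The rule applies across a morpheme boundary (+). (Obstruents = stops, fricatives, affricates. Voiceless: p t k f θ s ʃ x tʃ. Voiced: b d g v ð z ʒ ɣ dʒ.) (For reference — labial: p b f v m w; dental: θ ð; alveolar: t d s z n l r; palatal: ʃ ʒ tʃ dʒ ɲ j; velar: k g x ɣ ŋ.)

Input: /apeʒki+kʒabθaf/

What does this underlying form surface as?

[apeʃki+gʒapθaf]

Rule 1: /ʒ/ before /k/ (voiceless) → [ʃ]
Rule 1: /k/ before /ʒ/ (voiced) → [g]
Rule 1: /b/ before /θ/ (voiceless) → [p]
After rule 1: apeʃki+gʒapθaf
Rule 2: no segment meets the rule's conditions; no change.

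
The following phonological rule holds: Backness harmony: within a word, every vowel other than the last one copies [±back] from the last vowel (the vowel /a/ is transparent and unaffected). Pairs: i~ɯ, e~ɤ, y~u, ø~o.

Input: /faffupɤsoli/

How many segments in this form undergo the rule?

3

/u/ harmonizes with /i/ ([-back]) → [y]
/ɤ/ harmonizes with /i/ ([-back]) → [e]
/o/ harmonizes with /i/ ([-back]) → [ø]
3 segments change.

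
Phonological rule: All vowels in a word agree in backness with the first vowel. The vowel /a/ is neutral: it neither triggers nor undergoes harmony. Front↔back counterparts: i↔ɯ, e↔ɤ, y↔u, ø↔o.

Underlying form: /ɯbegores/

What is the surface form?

/e/ harmonizes with /ɯ/ ([+back]) → [ɤ]
/e/ harmonizes with /ɯ/ ([+back]) → [ɤ]

[ɯbɤgorɤs]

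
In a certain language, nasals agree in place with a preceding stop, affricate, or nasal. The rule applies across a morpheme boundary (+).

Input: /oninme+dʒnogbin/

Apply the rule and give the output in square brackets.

[oninne+dʒɲogbin]

/m/ after /n/ (alveolar) → [n]
/n/ after /dʒ/ (palatal) → [ɲ]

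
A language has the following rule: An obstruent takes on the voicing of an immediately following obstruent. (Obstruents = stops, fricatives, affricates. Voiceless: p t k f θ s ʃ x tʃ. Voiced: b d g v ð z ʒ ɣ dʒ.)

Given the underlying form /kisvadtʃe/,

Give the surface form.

/s/ before /v/ (voiced) → [z]
/d/ before /tʃ/ (voiceless) → [t]

[kizvattʃe]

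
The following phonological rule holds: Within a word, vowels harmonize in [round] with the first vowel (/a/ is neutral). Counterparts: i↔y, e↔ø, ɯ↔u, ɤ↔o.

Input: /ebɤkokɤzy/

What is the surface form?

/o/ harmonizes with /e/ ([-round]) → [ɤ]
/y/ harmonizes with /e/ ([-round]) → [i]

[ebɤkɤkɤzi]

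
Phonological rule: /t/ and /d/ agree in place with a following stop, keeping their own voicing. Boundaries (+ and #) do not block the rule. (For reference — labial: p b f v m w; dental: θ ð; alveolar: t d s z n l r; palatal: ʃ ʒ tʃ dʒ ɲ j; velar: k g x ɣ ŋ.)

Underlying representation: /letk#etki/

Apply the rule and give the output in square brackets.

[lekk#ekki]

/t/ before /k/ (velar) → [k]
/t/ before /k/ (velar) → [k]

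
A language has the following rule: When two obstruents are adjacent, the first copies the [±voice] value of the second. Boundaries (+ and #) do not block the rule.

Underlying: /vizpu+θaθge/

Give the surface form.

/z/ before /p/ (voiceless) → [s]
/θ/ before /g/ (voiced) → [ð]

[vispu+θaðge]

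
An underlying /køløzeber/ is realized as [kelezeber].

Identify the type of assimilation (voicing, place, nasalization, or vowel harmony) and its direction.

vowel harmony, regressive

/ø/→[e] /ø/→[e].
Vowels agree with the last vowel, so the harmony is regressive.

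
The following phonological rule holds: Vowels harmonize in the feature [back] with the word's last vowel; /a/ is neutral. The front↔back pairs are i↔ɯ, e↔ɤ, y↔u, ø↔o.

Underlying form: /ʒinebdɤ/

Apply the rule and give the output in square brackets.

[ʒɯnɤbdɤ]

/i/ harmonizes with /ɤ/ ([+back]) → [ɯ]
/e/ harmonizes with /ɤ/ ([+back]) → [ɤ]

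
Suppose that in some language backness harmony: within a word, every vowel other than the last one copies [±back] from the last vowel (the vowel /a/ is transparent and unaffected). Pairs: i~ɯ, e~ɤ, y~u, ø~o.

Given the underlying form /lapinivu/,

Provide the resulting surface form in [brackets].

[lapɯnɯvu]

/i/ harmonizes with /u/ ([+back]) → [ɯ]
/i/ harmonizes with /u/ ([+back]) → [ɯ]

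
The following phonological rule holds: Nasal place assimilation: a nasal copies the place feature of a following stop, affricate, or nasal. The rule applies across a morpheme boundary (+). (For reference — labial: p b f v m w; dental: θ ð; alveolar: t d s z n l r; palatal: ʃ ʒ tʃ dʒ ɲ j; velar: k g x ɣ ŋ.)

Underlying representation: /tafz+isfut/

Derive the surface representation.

no segment meets the rule's conditions; no change.

[tafz+isfut]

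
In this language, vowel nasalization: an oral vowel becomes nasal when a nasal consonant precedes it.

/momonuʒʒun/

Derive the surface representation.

/o/ after nasal /m/ → [õ]
/o/ after nasal /m/ → [õ]
/u/ after nasal /n/ → [ũ]

[mõmõnũʒʒun]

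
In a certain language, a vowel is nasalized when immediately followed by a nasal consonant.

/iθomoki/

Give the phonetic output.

/o/ before nasal /m/ → [õ]

[iθõmoki]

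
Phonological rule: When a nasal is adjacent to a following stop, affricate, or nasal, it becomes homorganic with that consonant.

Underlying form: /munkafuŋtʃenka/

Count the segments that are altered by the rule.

/n/ before /k/ (velar) → [ŋ]
/ŋ/ before /tʃ/ (palatal) → [ɲ]
/n/ before /k/ (velar) → [ŋ]
3 segments change.

3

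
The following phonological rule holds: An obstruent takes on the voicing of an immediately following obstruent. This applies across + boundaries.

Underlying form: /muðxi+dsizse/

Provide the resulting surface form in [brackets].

[muθxi+tsisse]

/ð/ before /x/ (voiceless) → [θ]
/d/ before /s/ (voiceless) → [t]
/z/ before /s/ (voiceless) → [s]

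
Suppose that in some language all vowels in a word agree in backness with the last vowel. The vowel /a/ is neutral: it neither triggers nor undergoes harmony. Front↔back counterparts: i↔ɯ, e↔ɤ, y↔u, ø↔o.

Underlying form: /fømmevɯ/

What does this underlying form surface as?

[fommɤvɯ]

/ø/ harmonizes with /ɯ/ ([+back]) → [o]
/e/ harmonizes with /ɯ/ ([+back]) → [ɤ]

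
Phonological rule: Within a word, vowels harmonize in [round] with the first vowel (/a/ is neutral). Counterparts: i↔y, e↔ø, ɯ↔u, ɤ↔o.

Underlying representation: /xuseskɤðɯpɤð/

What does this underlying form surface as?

[xusøskoðupoð]

/e/ harmonizes with /u/ ([+round]) → [ø]
/ɤ/ harmonizes with /u/ ([+round]) → [o]
/ɯ/ harmonizes with /u/ ([+round]) → [u]
/ɤ/ harmonizes with /u/ ([+round]) → [o]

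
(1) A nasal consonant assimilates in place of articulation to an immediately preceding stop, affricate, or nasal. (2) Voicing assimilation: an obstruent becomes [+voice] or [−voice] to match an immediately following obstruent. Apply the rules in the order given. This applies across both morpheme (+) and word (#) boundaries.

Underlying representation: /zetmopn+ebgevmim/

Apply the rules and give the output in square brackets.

Rule 1: /m/ after /t/ (alveolar) → [n]
Rule 1: /n/ after /p/ (labial) → [m]
After rule 1: zetnopm+ebgevmim
Rule 2: no segment meets the rule's conditions; no change.

[zetnopm+ebgevmim]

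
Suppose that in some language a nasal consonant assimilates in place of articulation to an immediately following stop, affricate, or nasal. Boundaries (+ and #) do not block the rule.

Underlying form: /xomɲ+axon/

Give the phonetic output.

[xoɲɲ+axon]

/m/ before /ɲ/ (palatal) → [ɲ]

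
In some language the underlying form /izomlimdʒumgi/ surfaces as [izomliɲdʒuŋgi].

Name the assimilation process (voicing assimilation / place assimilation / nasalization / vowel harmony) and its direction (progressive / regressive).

/m/→[ɲ] /m/→[ŋ].
Each target copies a feature from the following segment, so the direction is regressive.

place assimilation, regressive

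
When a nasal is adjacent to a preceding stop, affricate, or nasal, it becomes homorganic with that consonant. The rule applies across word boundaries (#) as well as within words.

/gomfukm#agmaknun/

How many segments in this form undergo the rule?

3

/m/ after /k/ (velar) → [ŋ]
/m/ after /g/ (velar) → [ŋ]
/n/ after /k/ (velar) → [ŋ]
3 segments change.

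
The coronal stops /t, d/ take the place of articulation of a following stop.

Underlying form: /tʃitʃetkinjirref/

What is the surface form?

[tʃitʃekkinjirref]

/t/ before /k/ (velar) → [k]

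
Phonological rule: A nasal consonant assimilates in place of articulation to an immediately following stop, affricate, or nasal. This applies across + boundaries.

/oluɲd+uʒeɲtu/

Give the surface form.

[olund+uʒentu]

/ɲ/ before /d/ (alveolar) → [n]
/ɲ/ before /t/ (alveolar) → [n]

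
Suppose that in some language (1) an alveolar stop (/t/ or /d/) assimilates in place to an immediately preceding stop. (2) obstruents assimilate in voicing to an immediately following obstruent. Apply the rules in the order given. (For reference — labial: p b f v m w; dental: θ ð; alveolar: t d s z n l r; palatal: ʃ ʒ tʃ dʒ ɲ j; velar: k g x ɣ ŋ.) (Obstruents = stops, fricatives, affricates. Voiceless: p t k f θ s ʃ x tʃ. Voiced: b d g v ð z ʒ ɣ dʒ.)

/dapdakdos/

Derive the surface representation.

Rule 1: /d/ after /p/ (labial) → [b]
Rule 1: /d/ after /k/ (velar) → [g]
After rule 1: dapbakgos
Rule 2: /p/ before /b/ (voiced) → [b]
Rule 2: /k/ before /g/ (voiced) → [g]

[dabbaggos]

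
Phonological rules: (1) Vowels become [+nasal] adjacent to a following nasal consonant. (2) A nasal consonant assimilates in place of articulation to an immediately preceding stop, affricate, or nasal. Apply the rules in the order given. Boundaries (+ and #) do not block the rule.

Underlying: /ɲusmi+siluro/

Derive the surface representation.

Rule 1: no segment meets the rule's conditions; no change.
After rule 1: ɲusmi+siluro
Rule 2: no segment meets the rule's conditions; no change.

[ɲusmi+siluro]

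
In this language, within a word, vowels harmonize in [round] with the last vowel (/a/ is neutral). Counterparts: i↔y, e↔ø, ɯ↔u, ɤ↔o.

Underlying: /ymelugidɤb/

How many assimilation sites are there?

2

/y/ harmonizes with /ɤ/ ([-round]) → [i]
/u/ harmonizes with /ɤ/ ([-round]) → [ɯ]
2 segments change.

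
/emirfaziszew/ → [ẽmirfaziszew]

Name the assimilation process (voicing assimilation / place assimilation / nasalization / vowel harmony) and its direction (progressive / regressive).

nasalization, regressive

/e/→[ẽ].
Each target copies a feature from the following segment, so the direction is regressive.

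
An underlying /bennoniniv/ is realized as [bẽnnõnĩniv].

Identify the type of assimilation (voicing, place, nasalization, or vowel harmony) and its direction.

nasalization, regressive

/e/→[ẽ] /o/→[õ] /i/→[ĩ].
Each target copies a feature from the following segment, so the direction is regressive.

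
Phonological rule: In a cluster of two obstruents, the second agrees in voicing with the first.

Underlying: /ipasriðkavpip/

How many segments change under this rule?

2

/k/ after /ð/ (voiced) → [g]
/p/ after /v/ (voiced) → [b]
2 segments change.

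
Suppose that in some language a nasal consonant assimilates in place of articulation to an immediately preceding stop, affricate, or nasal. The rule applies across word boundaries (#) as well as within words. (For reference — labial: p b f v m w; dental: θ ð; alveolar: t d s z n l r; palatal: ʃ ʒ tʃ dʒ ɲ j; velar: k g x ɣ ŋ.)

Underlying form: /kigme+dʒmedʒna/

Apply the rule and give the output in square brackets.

[kigŋe+dʒɲedʒɲa]

/m/ after /g/ (velar) → [ŋ]
/m/ after /dʒ/ (palatal) → [ɲ]
/n/ after /dʒ/ (palatal) → [ɲ]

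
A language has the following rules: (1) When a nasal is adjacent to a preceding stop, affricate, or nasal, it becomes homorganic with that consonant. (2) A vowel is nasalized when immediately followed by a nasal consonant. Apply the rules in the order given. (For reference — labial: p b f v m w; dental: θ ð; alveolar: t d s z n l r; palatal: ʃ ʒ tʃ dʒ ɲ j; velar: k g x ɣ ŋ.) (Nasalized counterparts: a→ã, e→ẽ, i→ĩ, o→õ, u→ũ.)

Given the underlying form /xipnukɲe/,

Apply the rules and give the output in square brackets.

[xipmukŋe]

Rule 1: /n/ after /p/ (labial) → [m]
Rule 1: /ɲ/ after /k/ (velar) → [ŋ]
After rule 1: xipmukŋe
Rule 2: no segment meets the rule's conditions; no change.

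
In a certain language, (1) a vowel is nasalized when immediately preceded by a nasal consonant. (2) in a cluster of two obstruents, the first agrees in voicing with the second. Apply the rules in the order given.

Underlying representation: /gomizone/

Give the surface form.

Rule 1: /i/ after nasal /m/ → [ĩ]
Rule 1: /e/ after nasal /n/ → [ẽ]
After rule 1: gomĩzonẽ
Rule 2: no segment meets the rule's conditions; no change.

[gomĩzonẽ]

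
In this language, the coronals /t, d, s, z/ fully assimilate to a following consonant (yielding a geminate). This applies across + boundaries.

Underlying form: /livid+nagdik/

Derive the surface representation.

[livin+nagdik]

/d/ before /n/ → [n] (total assimilation)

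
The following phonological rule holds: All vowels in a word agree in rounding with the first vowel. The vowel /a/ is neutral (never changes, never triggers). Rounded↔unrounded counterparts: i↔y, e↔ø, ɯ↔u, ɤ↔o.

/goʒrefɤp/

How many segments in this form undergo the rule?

/e/ harmonizes with /o/ ([+round]) → [ø]
/ɤ/ harmonizes with /o/ ([+round]) → [o]
2 segments change.

2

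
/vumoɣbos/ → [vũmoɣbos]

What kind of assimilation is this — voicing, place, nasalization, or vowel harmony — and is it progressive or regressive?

nasalization, regressive

/u/→[ũ].
Each target copies a feature from the following segment, so the direction is regressive.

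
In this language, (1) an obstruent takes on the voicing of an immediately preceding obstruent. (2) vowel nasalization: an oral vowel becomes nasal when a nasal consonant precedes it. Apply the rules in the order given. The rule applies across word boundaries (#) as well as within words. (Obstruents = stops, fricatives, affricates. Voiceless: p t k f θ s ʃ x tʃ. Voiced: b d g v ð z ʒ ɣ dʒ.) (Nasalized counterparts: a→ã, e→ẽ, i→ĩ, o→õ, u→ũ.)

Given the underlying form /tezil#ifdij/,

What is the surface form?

[tezil#iftij]

Rule 1: /d/ after /f/ (voiceless) → [t]
After rule 1: tezil#iftij
Rule 2: no segment meets the rule's conditions; no change.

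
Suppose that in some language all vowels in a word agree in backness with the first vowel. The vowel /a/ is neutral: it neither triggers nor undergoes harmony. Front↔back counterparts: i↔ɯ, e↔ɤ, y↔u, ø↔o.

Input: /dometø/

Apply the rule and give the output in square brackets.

[domɤto]

/e/ harmonizes with /o/ ([+back]) → [ɤ]
/ø/ harmonizes with /o/ ([+back]) → [o]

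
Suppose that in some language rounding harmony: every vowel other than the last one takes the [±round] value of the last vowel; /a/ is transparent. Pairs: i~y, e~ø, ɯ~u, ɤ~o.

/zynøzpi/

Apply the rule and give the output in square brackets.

/y/ harmonizes with /i/ ([-round]) → [i]
/ø/ harmonizes with /i/ ([-round]) → [e]

[zinezpi]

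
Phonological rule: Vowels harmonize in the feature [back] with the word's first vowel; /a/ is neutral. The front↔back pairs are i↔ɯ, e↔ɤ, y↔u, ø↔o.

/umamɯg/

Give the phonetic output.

[umamɯg]

no segment meets the rule's conditions; no change.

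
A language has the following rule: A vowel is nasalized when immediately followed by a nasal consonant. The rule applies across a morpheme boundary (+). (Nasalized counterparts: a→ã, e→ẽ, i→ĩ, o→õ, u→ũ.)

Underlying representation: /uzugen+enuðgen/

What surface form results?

[uzugẽn+ẽnuðgẽn]

/e/ before nasal /n/ → [ẽ]
/e/ before nasal /n/ → [ẽ]
/e/ before nasal /n/ → [ẽ]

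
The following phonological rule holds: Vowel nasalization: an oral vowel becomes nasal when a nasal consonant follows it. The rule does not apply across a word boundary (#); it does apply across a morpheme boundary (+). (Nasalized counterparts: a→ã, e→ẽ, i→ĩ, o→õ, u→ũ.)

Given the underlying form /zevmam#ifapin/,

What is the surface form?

/a/ before nasal /m/ → [ã]
/i/ before nasal /n/ → [ĩ]

[zevmãm#ifapĩn]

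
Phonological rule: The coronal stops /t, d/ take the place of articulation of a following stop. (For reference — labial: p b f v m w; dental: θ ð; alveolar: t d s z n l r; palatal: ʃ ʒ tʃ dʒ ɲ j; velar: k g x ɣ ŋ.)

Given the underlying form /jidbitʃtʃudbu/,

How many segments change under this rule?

/d/ before /b/ (labial) → [b]
/d/ before /b/ (labial) → [b]
2 segments change.

2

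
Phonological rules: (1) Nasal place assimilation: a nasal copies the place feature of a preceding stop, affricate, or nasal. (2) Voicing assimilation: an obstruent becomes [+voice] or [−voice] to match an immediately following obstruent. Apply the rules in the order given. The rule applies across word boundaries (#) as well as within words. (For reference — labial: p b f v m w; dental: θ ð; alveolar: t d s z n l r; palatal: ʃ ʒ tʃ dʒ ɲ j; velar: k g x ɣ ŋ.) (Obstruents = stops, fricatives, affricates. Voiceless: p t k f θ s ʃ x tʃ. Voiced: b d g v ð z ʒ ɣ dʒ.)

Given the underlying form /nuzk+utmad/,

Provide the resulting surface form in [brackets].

[nusk+utnad]

Rule 1: /m/ after /t/ (alveolar) → [n]
After rule 1: nuzk+utnad
Rule 2: /z/ before /k/ (voiceless) → [s]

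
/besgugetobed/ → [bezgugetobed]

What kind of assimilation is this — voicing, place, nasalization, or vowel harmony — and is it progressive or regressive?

/s/→[z].
Each target copies a feature from the following segment, so the direction is regressive.

voicing assimilation, regressive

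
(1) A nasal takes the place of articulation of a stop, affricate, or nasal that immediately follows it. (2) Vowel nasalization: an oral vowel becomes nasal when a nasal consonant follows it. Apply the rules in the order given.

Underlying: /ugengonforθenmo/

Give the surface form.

Rule 1: /n/ before /g/ (velar) → [ŋ]
Rule 1: /n/ before /m/ (labial) → [m]
After rule 1: ugeŋgonforθemmo
Rule 2: /e/ before nasal /ŋ/ → [ẽ]
Rule 2: /o/ before nasal /n/ → [õ]
Rule 2: /e/ before nasal /m/ → [ẽ]

[ugẽŋgõnforθẽmmo]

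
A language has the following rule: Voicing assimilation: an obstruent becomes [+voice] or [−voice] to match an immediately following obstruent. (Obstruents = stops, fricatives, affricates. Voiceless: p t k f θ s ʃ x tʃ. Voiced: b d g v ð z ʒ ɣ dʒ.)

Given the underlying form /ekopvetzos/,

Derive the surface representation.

/p/ before /v/ (voiced) → [b]
/t/ before /z/ (voiced) → [d]

[ekobvedzos]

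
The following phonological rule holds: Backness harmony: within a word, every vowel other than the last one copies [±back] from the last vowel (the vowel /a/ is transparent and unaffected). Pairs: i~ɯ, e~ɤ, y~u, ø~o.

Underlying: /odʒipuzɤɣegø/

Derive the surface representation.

/o/ harmonizes with /ø/ ([-back]) → [ø]
/u/ harmonizes with /ø/ ([-back]) → [y]
/ɤ/ harmonizes with /ø/ ([-back]) → [e]

[ødʒipyzeɣegø]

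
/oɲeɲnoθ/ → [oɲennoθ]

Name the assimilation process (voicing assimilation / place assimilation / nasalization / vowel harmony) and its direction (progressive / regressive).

place assimilation, regressive

/ɲ/→[n].
Each target copies a feature from the following segment, so the direction is regressive.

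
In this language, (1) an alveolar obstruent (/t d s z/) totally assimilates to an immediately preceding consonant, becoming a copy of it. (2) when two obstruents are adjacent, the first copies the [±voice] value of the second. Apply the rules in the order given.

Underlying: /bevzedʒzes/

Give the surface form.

[bevvedʒdʒes]

Rule 1: /z/ after /v/ → [v] (total assimilation)
Rule 1: /z/ after /dʒ/ → [dʒ] (total assimilation)
After rule 1: bevvedʒdʒes
Rule 2: no segment meets the rule's conditions; no change.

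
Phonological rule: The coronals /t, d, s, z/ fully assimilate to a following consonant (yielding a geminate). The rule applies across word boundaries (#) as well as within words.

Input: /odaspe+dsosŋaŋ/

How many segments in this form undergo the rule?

/s/ before /p/ → [p] (total assimilation)
/d/ before /s/ → [s] (total assimilation)
/s/ before /ŋ/ → [ŋ] (total assimilation)
3 segments change.

3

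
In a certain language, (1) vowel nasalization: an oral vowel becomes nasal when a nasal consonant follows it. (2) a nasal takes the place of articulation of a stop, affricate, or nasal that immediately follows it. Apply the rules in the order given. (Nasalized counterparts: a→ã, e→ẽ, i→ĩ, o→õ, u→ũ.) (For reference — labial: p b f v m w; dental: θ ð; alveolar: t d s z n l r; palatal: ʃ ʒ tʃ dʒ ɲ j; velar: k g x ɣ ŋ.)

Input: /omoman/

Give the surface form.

[õmõmãn]

Rule 1: /o/ before nasal /m/ → [õ]
Rule 1: /o/ before nasal /m/ → [õ]
Rule 1: /a/ before nasal /n/ → [ã]
After rule 1: õmõmãn
Rule 2: no segment meets the rule's conditions; no change.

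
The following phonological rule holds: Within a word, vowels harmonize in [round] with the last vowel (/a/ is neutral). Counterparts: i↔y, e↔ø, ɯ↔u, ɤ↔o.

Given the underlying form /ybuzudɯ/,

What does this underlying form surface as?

[ibɯzɯdɯ]

/y/ harmonizes with /ɯ/ ([-round]) → [i]
/u/ harmonizes with /ɯ/ ([-round]) → [ɯ]
/u/ harmonizes with /ɯ/ ([-round]) → [ɯ]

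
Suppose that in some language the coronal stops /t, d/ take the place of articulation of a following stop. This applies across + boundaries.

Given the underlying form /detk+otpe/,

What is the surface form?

/t/ before /k/ (velar) → [k]
/t/ before /p/ (labial) → [p]

[dekk+oppe]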